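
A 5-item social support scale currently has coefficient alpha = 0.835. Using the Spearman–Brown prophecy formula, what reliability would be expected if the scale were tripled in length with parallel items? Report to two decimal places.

predicted reliability = 0.94

Length factor m = 3
α' = m·α / (1 + (m−1)·α)
   = 3 × 0.835 / (1 + (3 − 1) × 0.835)
   = 2.5050 / 2.6700 = 0.94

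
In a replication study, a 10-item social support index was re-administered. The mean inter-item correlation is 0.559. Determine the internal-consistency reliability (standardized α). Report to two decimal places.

α = 0.93

Standardized α = k·r̄ / (1 + (k−1)·r̄) = 10 × 0.559 / (1 + 9 × 0.559)
  = 5.5900 / 6.0310 = 0.93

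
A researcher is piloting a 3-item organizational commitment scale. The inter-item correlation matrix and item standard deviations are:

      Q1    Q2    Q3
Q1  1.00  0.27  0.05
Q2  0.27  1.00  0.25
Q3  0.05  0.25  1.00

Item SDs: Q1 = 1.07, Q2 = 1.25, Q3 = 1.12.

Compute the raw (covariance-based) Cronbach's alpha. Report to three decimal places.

Σσ²ᵢ = 1.07² + 1.25² + 1.12² = 3.9618
Covariances σ_ij = r_ij · s_i · s_j:
  σ(Q1,Q2) = 0.27 × 1.07 × 1.25 = 0.3611
  σ(Q1,Q3) = 0.05 × 1.07 × 1.12 = 0.0599
  σ(Q2,Q3) = 0.25 × 1.25 × 1.12 = 0.3500
σ²_T = Σσ²ᵢ + 2·Σσ_ij = 3.9618 + 2 × 0.7710 = 5.5038
α = (3/2)·(1 − 3.9618/5.5038) = 0.420

Cronbach's alpha = 0.420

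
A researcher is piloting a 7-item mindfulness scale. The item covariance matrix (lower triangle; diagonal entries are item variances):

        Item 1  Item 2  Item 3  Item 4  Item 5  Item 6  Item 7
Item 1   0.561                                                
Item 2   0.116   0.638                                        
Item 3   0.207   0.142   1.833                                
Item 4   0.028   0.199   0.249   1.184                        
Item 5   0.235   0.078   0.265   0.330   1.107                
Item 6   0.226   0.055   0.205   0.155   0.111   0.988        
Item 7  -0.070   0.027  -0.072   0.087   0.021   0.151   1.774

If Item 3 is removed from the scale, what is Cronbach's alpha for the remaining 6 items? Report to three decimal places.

Remaining items: Item 1, Item 2, Item 4, Item 5, Item 6, Item 7 (k = 6).
Σσᵢ² = 0.561 + 0.638 + 1.184 + 1.107 + 0.988 + 1.774 = 6.252
σ²_T = 6.252 + 2 × 1.749 = 9.750
α (item deleted) = (6/5)·(1 − 6.252/9.750) = 0.431

α = 0.431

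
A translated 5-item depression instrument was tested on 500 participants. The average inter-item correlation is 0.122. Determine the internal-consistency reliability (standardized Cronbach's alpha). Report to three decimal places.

Standardized α = k·r̄ / (1 + (k−1)·r̄) = 5 × 0.122 / (1 + 4 × 0.122)
  = 0.6100 / 1.4880 = 0.410

standardized Cronbach's alpha = 0.410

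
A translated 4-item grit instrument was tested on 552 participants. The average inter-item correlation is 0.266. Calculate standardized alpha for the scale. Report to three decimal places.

α = 0.592

Standardized α = k·r̄ / (1 + (k−1)·r̄) = 4 × 0.266 / (1 + 3 × 0.266)
  = 1.0640 / 1.7980 = 0.592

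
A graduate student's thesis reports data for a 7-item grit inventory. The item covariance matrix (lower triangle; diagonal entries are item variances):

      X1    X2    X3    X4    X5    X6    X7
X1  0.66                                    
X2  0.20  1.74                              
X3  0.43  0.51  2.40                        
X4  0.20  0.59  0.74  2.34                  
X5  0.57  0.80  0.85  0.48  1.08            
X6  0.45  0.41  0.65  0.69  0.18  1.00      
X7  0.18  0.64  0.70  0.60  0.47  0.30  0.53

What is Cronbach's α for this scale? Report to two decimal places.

ΣVar(i) = 0.66 + 1.74 + 2.40 + 2.34 + 1.08 + 1.00 + 0.53 = 9.75
Sum of off-diagonal covariances = 10.64
σ²_T = 9.75 + 2 × 10.64 = 31.03
α = (k/(k−1))·(1 − ΣVar(i)/σ²_T) = (7/6)·(1 − 9.75/31.03) = 0.80

Cronbach's α = 0.80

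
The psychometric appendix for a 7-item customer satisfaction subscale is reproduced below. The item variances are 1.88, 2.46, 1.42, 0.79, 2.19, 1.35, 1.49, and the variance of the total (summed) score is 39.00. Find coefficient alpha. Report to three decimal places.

ΣVar(i) = 1.88 + 2.46 + 1.42 + 0.79 + 2.19 + 1.35 + 1.49 = 11.58
α = (k/(k−1))·(1 − ΣVar(i)/σ²_T) = (7/6)·(1 − 11.58/39.00) = 0.820

α = 0.820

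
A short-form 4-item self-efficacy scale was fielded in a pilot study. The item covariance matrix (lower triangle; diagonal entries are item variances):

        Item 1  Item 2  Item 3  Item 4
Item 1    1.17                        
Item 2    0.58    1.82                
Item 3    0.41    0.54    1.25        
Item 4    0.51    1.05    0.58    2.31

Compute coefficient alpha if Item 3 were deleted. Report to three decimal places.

coefficient alpha = 0.670

Remaining items: Item 1, Item 2, Item 4 (k = 3).
sum of item variances = 1.17 + 1.82 + 2.31 = 5.30
total variance = 5.30 + 2 × 2.14 = 9.58
α (item deleted) = (3/2)·(1 − 5.30/9.58) = 0.670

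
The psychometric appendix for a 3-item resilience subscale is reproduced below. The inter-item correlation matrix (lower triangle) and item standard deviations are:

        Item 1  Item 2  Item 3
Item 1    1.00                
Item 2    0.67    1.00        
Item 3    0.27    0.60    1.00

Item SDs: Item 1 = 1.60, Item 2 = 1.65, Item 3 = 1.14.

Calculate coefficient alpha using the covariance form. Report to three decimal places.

Σσ²ᵢ = 1.60² + 1.65² + 1.14² = 6.5821
Covariances σ_ij = r_ij · s_i · s_j:
  σ(Item 1,Item 2) = 0.67 × 1.60 × 1.65 = 1.7688
  σ(Item 1,Item 3) = 0.27 × 1.60 × 1.14 = 0.4925
  σ(Item 2,Item 3) = 0.60 × 1.65 × 1.14 = 1.1286
σ²_T = Σσ²ᵢ + 2·Σσ_ij = 6.5821 + 2 × 3.3899 = 13.3619
α = (3/2)·(1 − 6.5821/13.3619) = 0.761

α = 0.761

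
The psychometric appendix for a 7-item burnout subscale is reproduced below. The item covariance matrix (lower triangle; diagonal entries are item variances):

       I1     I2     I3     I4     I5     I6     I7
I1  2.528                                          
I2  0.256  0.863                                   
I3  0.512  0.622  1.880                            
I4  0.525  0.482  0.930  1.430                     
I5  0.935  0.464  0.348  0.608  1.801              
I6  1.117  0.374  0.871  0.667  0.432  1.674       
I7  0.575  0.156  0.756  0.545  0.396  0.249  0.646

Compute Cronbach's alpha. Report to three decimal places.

Σσ²ᵢ = 2.528 + 0.863 + 1.880 + 1.430 + 1.801 + 1.674 + 0.646 = 10.822
Σ_{i<j} σ_ij = 11.820
σ²_T = 10.822 + 2 × 11.820 = 34.462
α = (k/(k−1))·(1 − Σσ²ᵢ/σ²_T) = (7/6)·(1 − 10.822/34.462) = 0.800

Cronbach's alpha = 0.800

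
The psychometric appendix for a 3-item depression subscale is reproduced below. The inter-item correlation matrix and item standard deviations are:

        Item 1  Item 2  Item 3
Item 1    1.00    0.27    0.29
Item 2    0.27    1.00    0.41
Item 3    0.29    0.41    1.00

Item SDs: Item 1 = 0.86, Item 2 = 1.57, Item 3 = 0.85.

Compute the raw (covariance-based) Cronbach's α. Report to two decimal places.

α = 0.55

Σσ²ᵢ = 0.86² + 1.57² + 0.85² = 3.9270
Covariances σ_ij = r_ij · s_i · s_j:
  σ(Item 1,Item 2) = 0.27 × 0.86 × 1.57 = 0.3646
  σ(Item 1,Item 3) = 0.29 × 0.86 × 0.85 = 0.2120
  σ(Item 2,Item 3) = 0.41 × 1.57 × 0.85 = 0.5471
σ²_T = Σσ²ᵢ + 2·Σσ_ij = 3.9270 + 2 × 1.1237 = 6.1744
α = (3/2)·(1 − 3.9270/6.1744) = 0.55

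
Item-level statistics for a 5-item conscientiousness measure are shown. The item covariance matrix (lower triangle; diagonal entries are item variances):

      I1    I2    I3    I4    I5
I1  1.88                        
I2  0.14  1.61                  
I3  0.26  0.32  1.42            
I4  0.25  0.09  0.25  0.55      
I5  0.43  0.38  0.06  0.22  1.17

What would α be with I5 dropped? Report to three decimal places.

α = 0.432

Remaining items: I1, I2, I3, I4 (k = 4).
Σσᵢ² = 1.88 + 1.61 + 1.42 + 0.55 = 5.46
σ²_total = 5.46 + 2 × 1.31 = 8.08
α (item deleted) = (4/3)·(1 − 5.46/8.08) = 0.432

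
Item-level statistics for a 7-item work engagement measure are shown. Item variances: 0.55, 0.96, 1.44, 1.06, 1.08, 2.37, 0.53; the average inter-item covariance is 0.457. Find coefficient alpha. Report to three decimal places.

α = 0.824

Σσ²ᵢ = 0.55 + 0.96 + 1.44 + 1.06 + 1.08 + 2.37 + 0.53 = 7.99
Sum of the 21 distinct covariances = 21 × 0.457 = 9.597
Var(T) = Σσ²ᵢ + 2·Σcov = 7.99 + 2 × 9.597 = 27.184
α = (7/6)·(1 − 7.99/27.184) = 0.824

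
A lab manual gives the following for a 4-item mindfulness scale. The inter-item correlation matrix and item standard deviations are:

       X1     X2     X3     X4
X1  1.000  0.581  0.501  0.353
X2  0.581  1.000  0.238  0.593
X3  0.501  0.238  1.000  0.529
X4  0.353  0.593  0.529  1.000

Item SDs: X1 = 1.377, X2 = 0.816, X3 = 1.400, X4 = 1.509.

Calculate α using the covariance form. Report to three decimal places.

α = 0.757

Σσ²ᵢ = 1.377² + 0.816² + 1.400² + 1.509² = 6.7991
Covariances σ_ij = r_ij · s_i · s_j:
  σ(X1,X2) = 0.581 × 1.377 × 0.816 = 0.6528
  σ(X1,X3) = 0.501 × 1.377 × 1.400 = 0.9658
  σ(X1,X4) = 0.353 × 1.377 × 1.509 = 0.7335
  σ(X2,X3) = 0.238 × 0.816 × 1.400 = 0.2719
  σ(X2,X4) = 0.593 × 0.816 × 1.509 = 0.7302
  σ(X3,X4) = 0.529 × 1.400 × 1.509 = 1.1176
σ²_T = Σσ²ᵢ + 2·Σσ_ij = 6.7991 + 2 × 4.4718 = 15.7427
α = (4/3)·(1 − 6.7991/15.7427) = 0.757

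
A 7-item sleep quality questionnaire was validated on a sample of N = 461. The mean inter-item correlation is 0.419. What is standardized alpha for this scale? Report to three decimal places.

standardized alpha = 0.835

Standardized α = k·r̄ / (1 + (k−1)·r̄) = 7 × 0.419 / (1 + 6 × 0.419)
  = 2.9330 / 3.5140 = 0.835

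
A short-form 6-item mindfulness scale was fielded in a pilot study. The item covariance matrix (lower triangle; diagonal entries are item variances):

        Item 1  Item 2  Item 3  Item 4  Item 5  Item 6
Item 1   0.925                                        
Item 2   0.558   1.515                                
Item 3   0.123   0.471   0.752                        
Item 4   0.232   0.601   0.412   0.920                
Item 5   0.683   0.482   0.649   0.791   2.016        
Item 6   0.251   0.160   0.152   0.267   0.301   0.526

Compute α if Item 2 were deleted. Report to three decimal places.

α = 0.751

Remaining items: Item 1, Item 3, Item 4, Item 5, Item 6 (k = 5).
Σσ²ᵢ = 0.925 + 0.752 + 0.920 + 2.016 + 0.526 = 5.139
Var(T) = 5.139 + 2 × 3.861 = 12.861
α (item deleted) = (5/4)·(1 − 5.139/12.861) = 0.751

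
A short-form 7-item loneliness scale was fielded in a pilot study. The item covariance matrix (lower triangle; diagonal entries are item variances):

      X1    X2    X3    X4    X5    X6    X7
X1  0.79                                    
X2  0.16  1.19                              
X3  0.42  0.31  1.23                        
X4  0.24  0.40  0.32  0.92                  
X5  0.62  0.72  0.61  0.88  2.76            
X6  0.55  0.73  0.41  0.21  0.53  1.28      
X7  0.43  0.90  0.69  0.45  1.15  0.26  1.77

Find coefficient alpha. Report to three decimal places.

coefficient alpha = 0.803

Σσ²ᵢ = 0.79 + 1.19 + 1.23 + 0.92 + 2.76 + 1.28 + 1.77 = 9.94
Sum of off-diagonal covariances = 10.99
σ²_total = 9.94 + 2 × 10.99 = 31.92
α = (k/(k−1))·(1 − Σσ²ᵢ/σ²_total) = (7/6)·(1 − 9.94/31.92) = 0.803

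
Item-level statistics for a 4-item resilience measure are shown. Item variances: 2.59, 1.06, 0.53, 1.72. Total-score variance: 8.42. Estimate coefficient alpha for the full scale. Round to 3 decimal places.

ΣVar(i) = 2.59 + 1.06 + 0.53 + 1.72 = 5.90
α = (k/(k−1))·(1 − ΣVar(i)/total variance) = (4/3)·(1 − 5.90/8.42) = 0.399

α = 0.399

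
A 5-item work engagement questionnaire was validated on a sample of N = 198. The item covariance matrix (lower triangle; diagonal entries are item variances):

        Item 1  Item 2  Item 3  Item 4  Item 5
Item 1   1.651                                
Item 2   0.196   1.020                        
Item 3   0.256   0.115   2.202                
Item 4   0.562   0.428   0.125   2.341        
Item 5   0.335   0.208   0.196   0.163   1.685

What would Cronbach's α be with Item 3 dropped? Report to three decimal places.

Cronbach's α = 0.481

Remaining items: Item 1, Item 2, Item 4, Item 5 (k = 4).
Σσ²ᵢ = 1.651 + 1.020 + 2.341 + 1.685 = 6.697
Var(T) = 6.697 + 2 × 1.892 = 10.481
α (item deleted) = (4/3)·(1 − 6.697/10.481) = 0.481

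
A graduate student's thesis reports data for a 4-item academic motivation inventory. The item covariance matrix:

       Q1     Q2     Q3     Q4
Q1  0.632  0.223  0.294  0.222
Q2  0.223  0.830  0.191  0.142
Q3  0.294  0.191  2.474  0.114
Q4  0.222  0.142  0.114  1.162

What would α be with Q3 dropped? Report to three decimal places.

Remaining items: Q1, Q2, Q4 (k = 3).
Σσ²ᵢ = 0.632 + 0.830 + 1.162 = 2.624
σ²_total = 2.624 + 2 × 0.587 = 3.798
α (item deleted) = (3/2)·(1 − 2.624/3.798) = 0.464

α = 0.464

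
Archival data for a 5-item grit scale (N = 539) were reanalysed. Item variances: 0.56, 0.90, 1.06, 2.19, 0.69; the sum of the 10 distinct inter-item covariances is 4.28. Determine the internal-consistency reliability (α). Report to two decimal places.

Σσ²ᵢ = 0.56 + 0.90 + 1.06 + 2.19 + 0.69 = 5.40
Sum of distinct covariances = 4.28
σ²_total = Σσ²ᵢ + 2·Σcov = 5.40 + 2 × 4.28 = 13.96
α = (5/4)·(1 − 5.40/13.96) = 0.77

α = 0.77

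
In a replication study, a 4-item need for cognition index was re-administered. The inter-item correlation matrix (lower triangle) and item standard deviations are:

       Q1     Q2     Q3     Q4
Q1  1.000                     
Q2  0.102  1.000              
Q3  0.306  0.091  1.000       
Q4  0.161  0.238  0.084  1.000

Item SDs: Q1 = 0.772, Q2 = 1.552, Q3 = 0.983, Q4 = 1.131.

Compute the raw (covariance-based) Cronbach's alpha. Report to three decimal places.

α = 0.405

Σσ²ᵢ = 0.772² + 1.552² + 0.983² + 1.131² = 5.2501
Covariances σ_ij = r_ij · s_i · s_j:
  σ(Q1,Q2) = 0.102 × 0.772 × 1.552 = 0.1222
  σ(Q1,Q3) = 0.306 × 0.772 × 0.983 = 0.2322
  σ(Q1,Q4) = 0.161 × 0.772 × 1.131 = 0.1406
  σ(Q2,Q3) = 0.091 × 1.552 × 0.983 = 0.1388
  σ(Q2,Q4) = 0.238 × 1.552 × 1.131 = 0.4178
  σ(Q3,Q4) = 0.084 × 0.983 × 1.131 = 0.0934
σ²_T = Σσ²ᵢ + 2·Σσ_ij = 5.2501 + 2 × 1.1450 = 7.5401
α = (4/3)·(1 − 5.2501/7.5401) = 0.405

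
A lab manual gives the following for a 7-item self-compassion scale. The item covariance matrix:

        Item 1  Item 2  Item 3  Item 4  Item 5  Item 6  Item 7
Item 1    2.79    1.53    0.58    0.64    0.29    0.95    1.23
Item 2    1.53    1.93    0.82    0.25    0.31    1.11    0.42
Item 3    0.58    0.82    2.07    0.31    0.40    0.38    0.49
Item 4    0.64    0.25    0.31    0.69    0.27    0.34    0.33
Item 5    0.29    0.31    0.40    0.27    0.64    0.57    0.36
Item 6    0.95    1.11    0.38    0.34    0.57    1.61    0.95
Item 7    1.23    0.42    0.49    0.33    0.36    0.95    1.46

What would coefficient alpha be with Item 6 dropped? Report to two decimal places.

α = 0.76

Remaining items: Item 1, Item 2, Item 3, Item 4, Item 5, Item 7 (k = 6).
Σσᵢ² = 2.79 + 1.93 + 2.07 + 0.69 + 0.64 + 1.46 = 9.58
Var(T) = 9.58 + 2 × 8.23 = 26.04
α (item deleted) = (6/5)·(1 − 9.58/26.04) = 0.76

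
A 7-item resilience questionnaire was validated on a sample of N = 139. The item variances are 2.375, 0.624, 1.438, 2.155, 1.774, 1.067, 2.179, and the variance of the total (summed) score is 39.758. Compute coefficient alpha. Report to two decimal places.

Σσᵢ² = 2.375 + 0.624 + 1.438 + 2.155 + 1.774 + 1.067 + 2.179 = 11.612
α = (k/(k−1))·(1 − Σσᵢ²/σ²_T) = (7/6)·(1 − 11.612/39.758) = 0.83

α = 0.83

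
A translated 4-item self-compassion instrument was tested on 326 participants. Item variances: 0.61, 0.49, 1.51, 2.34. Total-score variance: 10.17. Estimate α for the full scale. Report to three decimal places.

α = 0.684

Σσᵢ² = 0.61 + 0.49 + 1.51 + 2.34 = 4.95
α = (k/(k−1))·(1 − Σσᵢ²/total variance) = (4/3)·(1 − 4.95/10.17) = 0.684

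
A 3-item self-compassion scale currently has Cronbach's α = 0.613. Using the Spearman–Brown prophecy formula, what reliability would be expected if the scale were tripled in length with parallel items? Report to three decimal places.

Length factor m = 3
α' = m·α / (1 + (m−1)·α)
   = 3 × 0.613 / (1 + (3 − 1) × 0.613)
   = 1.8390 / 2.2260 = 0.826

predicted reliability = 0.826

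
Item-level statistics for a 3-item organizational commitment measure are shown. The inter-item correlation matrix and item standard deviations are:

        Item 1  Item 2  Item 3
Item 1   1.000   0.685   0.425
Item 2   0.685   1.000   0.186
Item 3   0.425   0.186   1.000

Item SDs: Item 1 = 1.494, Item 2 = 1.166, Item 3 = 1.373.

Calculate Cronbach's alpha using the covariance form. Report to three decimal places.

Cronbach's alpha = 0.695

Σσ²ᵢ = 1.494² + 1.166² + 1.373² = 5.4767
Covariances σ_ij = r_ij · s_i · s_j:
  σ(Item 1,Item 2) = 0.685 × 1.494 × 1.166 = 1.1933
  σ(Item 1,Item 3) = 0.425 × 1.494 × 1.373 = 0.8718
  σ(Item 2,Item 3) = 0.186 × 1.166 × 1.373 = 0.2978
σ²_T = Σσ²ᵢ + 2·Σσ_ij = 5.4767 + 2 × 2.3629 = 10.2025
α = (3/2)·(1 − 5.4767/10.2025) = 0.695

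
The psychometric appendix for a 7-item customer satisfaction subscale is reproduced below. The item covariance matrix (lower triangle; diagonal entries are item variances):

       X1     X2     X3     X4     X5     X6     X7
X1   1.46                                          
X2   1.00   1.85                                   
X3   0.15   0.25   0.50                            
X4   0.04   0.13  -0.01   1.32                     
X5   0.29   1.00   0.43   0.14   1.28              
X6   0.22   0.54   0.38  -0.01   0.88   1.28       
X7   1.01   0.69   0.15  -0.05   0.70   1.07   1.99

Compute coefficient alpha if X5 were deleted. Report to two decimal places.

Remaining items: X1, X2, X3, X4, X6, X7 (k = 6).
ΣVar(i) = 1.46 + 1.85 + 0.50 + 1.32 + 1.28 + 1.99 = 8.40
σ²_total = 8.40 + 2 × 5.56 = 19.52
α (item deleted) = (6/5)·(1 − 8.40/19.52) = 0.68

coefficient alpha = 0.68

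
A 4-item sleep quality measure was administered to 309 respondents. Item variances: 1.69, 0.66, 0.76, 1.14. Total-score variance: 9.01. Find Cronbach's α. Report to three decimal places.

α = 0.704

sum of item variances = 1.69 + 0.66 + 0.76 + 1.14 = 4.25
α = (k/(k−1))·(1 − sum of item variances/σ²_total) = (4/3)·(1 − 4.25/9.01) = 0.704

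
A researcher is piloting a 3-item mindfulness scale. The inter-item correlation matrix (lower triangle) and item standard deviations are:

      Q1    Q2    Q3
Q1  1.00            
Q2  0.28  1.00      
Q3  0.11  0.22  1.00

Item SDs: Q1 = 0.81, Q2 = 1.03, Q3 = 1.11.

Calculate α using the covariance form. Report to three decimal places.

Σσ²ᵢ = 0.81² + 1.03² + 1.11² = 2.9491
Covariances σ_ij = r_ij · s_i · s_j:
  σ(Q1,Q2) = 0.28 × 0.81 × 1.03 = 0.2336
  σ(Q1,Q3) = 0.11 × 0.81 × 1.11 = 0.0989
  σ(Q2,Q3) = 0.22 × 1.03 × 1.11 = 0.2515
σ²_T = Σσ²ᵢ + 2·Σσ_ij = 2.9491 + 2 × 0.5840 = 4.1171
α = (3/2)·(1 − 2.9491/4.1171) = 0.426

α = 0.426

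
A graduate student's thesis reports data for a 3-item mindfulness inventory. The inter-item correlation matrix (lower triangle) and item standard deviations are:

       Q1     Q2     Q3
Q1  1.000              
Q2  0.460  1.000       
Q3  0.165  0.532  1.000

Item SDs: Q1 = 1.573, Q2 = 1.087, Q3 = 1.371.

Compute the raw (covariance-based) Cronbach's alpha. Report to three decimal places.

Σσ²ᵢ = 1.573² + 1.087² + 1.371² = 5.5355
Covariances σ_ij = r_ij · s_i · s_j:
  σ(Q1,Q2) = 0.460 × 1.573 × 1.087 = 0.7865
  σ(Q1,Q3) = 0.165 × 1.573 × 1.371 = 0.3558
  σ(Q2,Q3) = 0.532 × 1.087 × 1.371 = 0.7928
σ²_T = Σσ²ᵢ + 2·Σσ_ij = 5.5355 + 2 × 1.9351 = 9.4057
α = (3/2)·(1 − 5.5355/9.4057) = 0.617

Cronbach's alpha = 0.617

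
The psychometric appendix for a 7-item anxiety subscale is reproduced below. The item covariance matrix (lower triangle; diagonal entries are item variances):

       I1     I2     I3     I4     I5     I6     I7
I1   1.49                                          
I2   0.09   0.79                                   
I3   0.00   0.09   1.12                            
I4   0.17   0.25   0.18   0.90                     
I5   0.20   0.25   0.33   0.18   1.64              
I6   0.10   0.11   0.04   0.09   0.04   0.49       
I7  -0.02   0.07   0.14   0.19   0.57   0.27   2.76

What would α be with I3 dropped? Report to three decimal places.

Remaining items: I1, I2, I4, I5, I6, I7 (k = 6).
ΣVar(i) = 1.49 + 0.79 + 0.90 + 1.64 + 0.49 + 2.76 = 8.07
total variance = 8.07 + 2 × 2.56 = 13.19
α (item deleted) = (6/5)·(1 − 8.07/13.19) = 0.466

α = 0.466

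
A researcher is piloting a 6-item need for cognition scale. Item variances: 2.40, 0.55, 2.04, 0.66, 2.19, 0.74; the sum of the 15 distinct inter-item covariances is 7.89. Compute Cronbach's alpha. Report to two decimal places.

Cronbach's alpha = 0.78

sum of item variances = 2.40 + 0.55 + 2.04 + 0.66 + 2.19 + 0.74 = 8.58
Sum of distinct covariances = 7.89
σ²_T = sum of item variances + 2·Σcov = 8.58 + 2 × 7.89 = 24.36
α = (6/5)·(1 − 8.58/24.36) = 0.78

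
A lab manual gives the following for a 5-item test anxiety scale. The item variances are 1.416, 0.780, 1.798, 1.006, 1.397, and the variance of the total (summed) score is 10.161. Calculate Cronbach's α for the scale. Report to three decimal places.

Cronbach's α = 0.463

Σσ²ᵢ = 1.416 + 0.780 + 1.798 + 1.006 + 1.397 = 6.397
α = (k/(k−1))·(1 − Σσ²ᵢ/σ²_T) = (5/4)·(1 − 6.397/10.161) = 0.463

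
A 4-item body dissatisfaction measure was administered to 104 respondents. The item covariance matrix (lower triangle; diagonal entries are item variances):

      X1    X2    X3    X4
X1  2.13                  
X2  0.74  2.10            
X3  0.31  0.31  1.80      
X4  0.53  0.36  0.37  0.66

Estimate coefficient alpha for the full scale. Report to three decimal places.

coefficient alpha = 0.586

Σσ²ᵢ = 2.13 + 2.10 + 1.80 + 0.66 = 6.69
Sum of off-diagonal covariances = 2.62
Var(T) = 6.69 + 2 × 2.62 = 11.93
α = (k/(k−1))·(1 − Σσ²ᵢ/Var(T)) = (4/3)·(1 − 6.69/11.93) = 0.586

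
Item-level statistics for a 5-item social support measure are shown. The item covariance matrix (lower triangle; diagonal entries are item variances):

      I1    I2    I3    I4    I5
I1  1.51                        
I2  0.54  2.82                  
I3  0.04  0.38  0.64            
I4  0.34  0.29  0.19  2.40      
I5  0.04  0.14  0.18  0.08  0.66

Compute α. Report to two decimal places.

α = 0.45

Σσᵢ² = 1.51 + 2.82 + 0.64 + 2.40 + 0.66 = 8.03
Σ_{i<j} σ_ij = 2.22
Var(T) = 8.03 + 2 × 2.22 = 12.47
α = (k/(k−1))·(1 − Σσᵢ²/Var(T)) = (5/4)·(1 − 8.03/12.47) = 0.45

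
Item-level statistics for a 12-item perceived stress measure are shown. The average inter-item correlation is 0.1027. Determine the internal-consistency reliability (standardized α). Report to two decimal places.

α = 0.58

Standardized α = k·r̄ / (1 + (k−1)·r̄) = 12 × 0.1027 / (1 + 11 × 0.1027)
  = 1.2324 / 2.1297 = 0.58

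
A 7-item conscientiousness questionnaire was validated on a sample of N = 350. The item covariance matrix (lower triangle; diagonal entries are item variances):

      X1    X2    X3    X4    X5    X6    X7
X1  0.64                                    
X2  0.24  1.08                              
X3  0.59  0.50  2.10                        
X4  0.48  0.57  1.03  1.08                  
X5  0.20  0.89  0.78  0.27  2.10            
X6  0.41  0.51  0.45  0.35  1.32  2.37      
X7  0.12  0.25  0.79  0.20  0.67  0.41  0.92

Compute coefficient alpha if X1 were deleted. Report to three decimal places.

α = 0.781

Remaining items: X2, X3, X4, X5, X6, X7 (k = 6).
Σσᵢ² = 1.08 + 2.10 + 1.08 + 2.10 + 2.37 + 0.92 = 9.65
σ²_total = 9.65 + 2 × 8.99 = 27.63
α (item deleted) = (6/5)·(1 − 9.65/27.63) = 0.781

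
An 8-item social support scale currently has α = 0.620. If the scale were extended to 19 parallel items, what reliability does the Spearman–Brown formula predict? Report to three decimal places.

predicted reliability = 0.795

Length factor m = 19/8 = 2.3750
α' = m·α / (1 + (m−1)·α)
   = 19/8 × 0.620 / (1 + (19/8 − 1) × 0.620)
   = 1.4725 / 1.8525 = 0.795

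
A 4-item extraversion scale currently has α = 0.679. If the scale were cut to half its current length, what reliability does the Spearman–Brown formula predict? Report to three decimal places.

Length factor m = 1/2
α' = m·α / (1 − (1−m)·α)
   = 1/2 × 0.679 / (1 − (1 − 1/2) × 0.679)
   = 0.3395 / 0.6605 = 0.514

predicted reliability = 0.514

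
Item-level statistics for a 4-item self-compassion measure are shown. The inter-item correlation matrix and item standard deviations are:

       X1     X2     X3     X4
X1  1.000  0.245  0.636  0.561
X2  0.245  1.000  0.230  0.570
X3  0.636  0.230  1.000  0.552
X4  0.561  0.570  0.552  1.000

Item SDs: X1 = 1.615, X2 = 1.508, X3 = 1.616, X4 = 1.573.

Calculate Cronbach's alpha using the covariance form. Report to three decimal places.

α = 0.779

Σσ²ᵢ = 1.615² + 1.508² + 1.616² + 1.573² = 9.9681
Covariances σ_ij = r_ij · s_i · s_j:
  σ(X1,X2) = 0.245 × 1.615 × 1.508 = 0.5967
  σ(X1,X3) = 0.636 × 1.615 × 1.616 = 1.6599
  σ(X1,X4) = 0.561 × 1.615 × 1.573 = 1.4252
  σ(X2,X3) = 0.230 × 1.508 × 1.616 = 0.5605
  σ(X2,X4) = 0.570 × 1.508 × 1.573 = 1.3521
  σ(X3,X4) = 0.552 × 1.616 × 1.573 = 1.4032
σ²_T = Σσ²ᵢ + 2·Σσ_ij = 9.9681 + 2 × 6.9976 = 23.9633
α = (4/3)·(1 − 9.9681/23.9633) = 0.779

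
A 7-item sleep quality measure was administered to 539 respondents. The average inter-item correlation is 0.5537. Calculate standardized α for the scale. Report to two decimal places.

Standardized α = k·r̄ / (1 + (k−1)·r̄) = 7 × 0.5537 / (1 + 6 × 0.5537)
  = 3.8759 / 4.3222 = 0.90

standardized α = 0.90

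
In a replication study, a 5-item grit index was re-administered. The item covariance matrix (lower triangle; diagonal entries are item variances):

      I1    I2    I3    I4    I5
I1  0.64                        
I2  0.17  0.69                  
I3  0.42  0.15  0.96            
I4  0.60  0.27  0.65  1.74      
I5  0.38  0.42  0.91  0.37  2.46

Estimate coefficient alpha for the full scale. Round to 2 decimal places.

coefficient alpha = 0.72

ΣVar(i) = 0.64 + 0.69 + 0.96 + 1.74 + 2.46 = 6.49
Σ_{i<j} σ_ij = 4.34
σ²_T = 6.49 + 2 × 4.34 = 15.17
α = (k/(k−1))·(1 − ΣVar(i)/σ²_T) = (5/4)·(1 − 6.49/15.17) = 0.72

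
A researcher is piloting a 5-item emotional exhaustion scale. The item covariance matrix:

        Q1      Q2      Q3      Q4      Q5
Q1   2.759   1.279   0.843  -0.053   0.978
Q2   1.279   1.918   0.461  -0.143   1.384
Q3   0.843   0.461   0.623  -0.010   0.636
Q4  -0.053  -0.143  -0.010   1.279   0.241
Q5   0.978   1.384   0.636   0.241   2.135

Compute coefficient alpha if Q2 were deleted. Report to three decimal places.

α = 0.582

Remaining items: Q1, Q3, Q4, Q5 (k = 4).
Σσ²ᵢ = 2.759 + 0.623 + 1.279 + 2.135 = 6.796
Var(T) = 6.796 + 2 × 2.635 = 12.066
α (item deleted) = (4/3)·(1 − 6.796/12.066) = 0.582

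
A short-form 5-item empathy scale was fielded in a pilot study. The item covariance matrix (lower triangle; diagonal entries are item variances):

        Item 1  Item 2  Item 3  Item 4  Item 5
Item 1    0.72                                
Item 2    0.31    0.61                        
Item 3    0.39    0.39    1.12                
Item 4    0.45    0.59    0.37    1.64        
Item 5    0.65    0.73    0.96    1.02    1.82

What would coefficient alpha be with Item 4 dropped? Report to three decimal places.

coefficient alpha = 0.822

Remaining items: Item 1, Item 2, Item 3, Item 5 (k = 4).
Σσ²ᵢ = 0.72 + 0.61 + 1.12 + 1.82 = 4.27
σ²_total = 4.27 + 2 × 3.43 = 11.13
α (item deleted) = (4/3)·(1 − 4.27/11.13) = 0.822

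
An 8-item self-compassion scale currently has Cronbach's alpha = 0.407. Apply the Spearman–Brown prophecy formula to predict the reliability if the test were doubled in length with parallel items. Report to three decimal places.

predicted reliability = 0.579

Length factor m = 2
α' = m·α / (1 + (m−1)·α)
   = 2 × 0.407 / (1 + (2 − 1) × 0.407)
   = 0.8140 / 1.4070 = 0.579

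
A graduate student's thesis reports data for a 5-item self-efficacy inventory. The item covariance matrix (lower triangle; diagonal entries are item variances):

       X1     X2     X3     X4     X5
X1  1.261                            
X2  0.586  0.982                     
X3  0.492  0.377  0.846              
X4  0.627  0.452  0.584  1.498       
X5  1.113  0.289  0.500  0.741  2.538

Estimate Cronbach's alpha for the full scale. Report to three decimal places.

Σσ²ᵢ = 1.261 + 0.982 + 0.846 + 1.498 + 2.538 = 7.125
Sum of off-diagonal covariances = 5.761
total variance = 7.125 + 2 × 5.761 = 18.647
α = (k/(k−1))·(1 − Σσ²ᵢ/total variance) = (5/4)·(1 − 7.125/18.647) = 0.772

α = 0.772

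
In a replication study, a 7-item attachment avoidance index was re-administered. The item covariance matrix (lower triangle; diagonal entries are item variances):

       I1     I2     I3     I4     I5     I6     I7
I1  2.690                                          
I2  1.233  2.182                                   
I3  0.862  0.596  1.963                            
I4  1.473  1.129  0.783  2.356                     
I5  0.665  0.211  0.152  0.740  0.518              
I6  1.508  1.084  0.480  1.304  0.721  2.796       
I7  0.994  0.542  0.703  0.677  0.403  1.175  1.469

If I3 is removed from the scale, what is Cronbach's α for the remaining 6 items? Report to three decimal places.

α = 0.837

Remaining items: I1, I2, I4, I5, I6, I7 (k = 6).
ΣVar(i) = 2.690 + 2.182 + 2.356 + 0.518 + 2.796 + 1.469 = 12.011
σ²_total = 12.011 + 2 × 13.859 = 39.729
α (item deleted) = (6/5)·(1 − 12.011/39.729) = 0.837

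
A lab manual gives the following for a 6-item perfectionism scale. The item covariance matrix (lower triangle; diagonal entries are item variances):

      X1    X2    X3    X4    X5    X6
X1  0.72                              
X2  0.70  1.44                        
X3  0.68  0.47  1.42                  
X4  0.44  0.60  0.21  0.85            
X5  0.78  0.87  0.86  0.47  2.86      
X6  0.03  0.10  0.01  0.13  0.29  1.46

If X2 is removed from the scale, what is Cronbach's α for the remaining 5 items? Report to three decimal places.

Remaining items: X1, X3, X4, X5, X6 (k = 5).
sum of item variances = 0.72 + 1.42 + 0.85 + 2.86 + 1.46 = 7.31
σ²_total = 7.31 + 2 × 3.90 = 15.11
α (item deleted) = (5/4)·(1 − 7.31/15.11) = 0.645

Cronbach's α = 0.645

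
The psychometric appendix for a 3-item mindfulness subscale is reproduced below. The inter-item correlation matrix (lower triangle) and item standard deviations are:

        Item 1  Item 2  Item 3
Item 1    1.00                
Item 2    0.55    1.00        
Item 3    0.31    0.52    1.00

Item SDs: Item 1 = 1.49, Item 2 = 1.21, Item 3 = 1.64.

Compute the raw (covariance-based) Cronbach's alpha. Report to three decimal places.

Cronbach's alpha = 0.699

Σσ²ᵢ = 1.49² + 1.21² + 1.64² = 6.3738
Covariances σ_ij = r_ij · s_i · s_j:
  σ(Item 1,Item 2) = 0.55 × 1.49 × 1.21 = 0.9916
  σ(Item 1,Item 3) = 0.31 × 1.49 × 1.64 = 0.7575
  σ(Item 2,Item 3) = 0.52 × 1.21 × 1.64 = 1.0319
σ²_T = Σσ²ᵢ + 2·Σσ_ij = 6.3738 + 2 × 2.7810 = 11.9358
α = (3/2)·(1 − 6.3738/11.9358) = 0.699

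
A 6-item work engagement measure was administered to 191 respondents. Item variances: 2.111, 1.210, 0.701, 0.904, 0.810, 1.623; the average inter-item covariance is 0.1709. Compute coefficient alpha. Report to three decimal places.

α = 0.493

sum of item variances = 2.111 + 1.210 + 0.701 + 0.904 + 0.810 + 1.623 = 7.359
Sum of the 15 distinct covariances = 15 × 0.1709 = 2.5635
total variance = sum of item variances + 2·Σcov = 7.359 + 2 × 2.5635 = 12.4860
α = (6/5)·(1 − 7.359/12.4860) = 0.493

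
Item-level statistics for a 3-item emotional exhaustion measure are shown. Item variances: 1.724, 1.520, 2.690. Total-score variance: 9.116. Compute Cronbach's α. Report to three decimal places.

sum of item variances = 1.724 + 1.520 + 2.690 = 5.934
α = (k/(k−1))·(1 − sum of item variances/Var(T)) = (3/2)·(1 − 5.934/9.116) = 0.524

Cronbach's α = 0.524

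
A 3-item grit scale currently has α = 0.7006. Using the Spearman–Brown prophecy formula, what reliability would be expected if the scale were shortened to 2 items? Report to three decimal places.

Length factor m = 2/3 = 0.6667
α' = m·α / (1 − (1−m)·α)
   = 2/3 × 0.7006 / (1 − (1 − 2/3) × 0.7006)
   = 0.4671 / 0.7665 = 0.609

predicted reliability = 0.609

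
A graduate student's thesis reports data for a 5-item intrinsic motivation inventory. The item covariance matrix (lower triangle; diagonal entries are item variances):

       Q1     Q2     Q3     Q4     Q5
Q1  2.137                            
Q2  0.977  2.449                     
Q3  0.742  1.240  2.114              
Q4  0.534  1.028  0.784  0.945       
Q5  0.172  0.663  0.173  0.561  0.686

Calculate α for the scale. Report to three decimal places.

α = 0.778

ΣVar(i) = 2.137 + 2.449 + 2.114 + 0.945 + 0.686 = 8.331
Sum of the distinct covariances = 6.874
Var(T) = 8.331 + 2 × 6.874 = 22.079
α = (k/(k−1))·(1 − ΣVar(i)/Var(T)) = (5/4)·(1 − 8.331/22.079) = 0.778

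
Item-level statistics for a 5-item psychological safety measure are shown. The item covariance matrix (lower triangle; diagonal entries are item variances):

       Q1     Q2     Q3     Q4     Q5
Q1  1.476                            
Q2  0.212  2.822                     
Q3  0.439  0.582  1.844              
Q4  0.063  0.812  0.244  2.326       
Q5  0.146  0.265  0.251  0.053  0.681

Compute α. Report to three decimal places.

ΣVar(i) = 1.476 + 2.822 + 1.844 + 2.326 + 0.681 = 9.149
Σ_{i<j} σ_ij = 3.067
Var(T) = 9.149 + 2 × 3.067 = 15.283
α = (k/(k−1))·(1 − ΣVar(i)/Var(T)) = (5/4)·(1 − 9.149/15.283) = 0.502

α = 0.502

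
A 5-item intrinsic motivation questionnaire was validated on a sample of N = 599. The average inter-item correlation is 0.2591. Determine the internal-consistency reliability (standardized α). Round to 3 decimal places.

Standardized α = k·r̄ / (1 + (k−1)·r̄) = 5 × 0.2591 / (1 + 4 × 0.2591)
  = 1.2955 / 2.0364 = 0.636

standardized α = 0.636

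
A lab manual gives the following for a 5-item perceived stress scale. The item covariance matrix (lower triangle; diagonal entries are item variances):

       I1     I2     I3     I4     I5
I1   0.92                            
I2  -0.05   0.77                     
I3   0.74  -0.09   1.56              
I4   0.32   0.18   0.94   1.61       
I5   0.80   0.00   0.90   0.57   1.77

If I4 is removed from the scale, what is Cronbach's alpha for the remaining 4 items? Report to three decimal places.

Remaining items: I1, I2, I3, I5 (k = 4).
ΣVar(i) = 0.92 + 0.77 + 1.56 + 1.77 = 5.02
σ²_T = 5.02 + 2 × 2.30 = 9.62
α (item deleted) = (4/3)·(1 − 5.02/9.62) = 0.638

Cronbach's alpha = 0.638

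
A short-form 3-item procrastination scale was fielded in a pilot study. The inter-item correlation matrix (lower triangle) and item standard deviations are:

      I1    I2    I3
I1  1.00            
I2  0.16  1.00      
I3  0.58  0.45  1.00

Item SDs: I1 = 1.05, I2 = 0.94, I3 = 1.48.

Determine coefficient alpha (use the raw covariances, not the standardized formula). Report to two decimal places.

Σσ²ᵢ = 1.05² + 0.94² + 1.48² = 4.1765
Covariances σ_ij = r_ij · s_i · s_j:
  σ(I1,I2) = 0.16 × 1.05 × 0.94 = 0.1579
  σ(I1,I3) = 0.58 × 1.05 × 1.48 = 0.9013
  σ(I2,I3) = 0.45 × 0.94 × 1.48 = 0.6260
σ²_T = Σσ²ᵢ + 2·Σσ_ij = 4.1765 + 2 × 1.6852 = 7.5469
α = (3/2)·(1 − 4.1765/7.5469) = 0.67

α = 0.67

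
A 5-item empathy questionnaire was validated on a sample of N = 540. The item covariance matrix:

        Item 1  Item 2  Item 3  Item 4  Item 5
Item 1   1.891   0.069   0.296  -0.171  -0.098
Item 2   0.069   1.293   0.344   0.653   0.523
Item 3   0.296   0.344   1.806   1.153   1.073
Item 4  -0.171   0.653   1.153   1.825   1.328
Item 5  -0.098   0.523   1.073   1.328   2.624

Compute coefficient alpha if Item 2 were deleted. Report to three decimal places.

Remaining items: Item 1, Item 3, Item 4, Item 5 (k = 4).
Σσᵢ² = 1.891 + 1.806 + 1.825 + 2.624 = 8.146
Var(T) = 8.146 + 2 × 3.581 = 15.308
α (item deleted) = (4/3)·(1 − 8.146/15.308) = 0.624

α = 0.624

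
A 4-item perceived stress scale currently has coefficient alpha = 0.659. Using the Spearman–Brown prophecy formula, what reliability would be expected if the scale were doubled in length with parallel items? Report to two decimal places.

Length factor m = 2
α' = m·α / (1 + (m−1)·α)
   = 2 × 0.659 / (1 + (2 − 1) × 0.659)
   = 1.3180 / 1.6590 = 0.79

predicted reliability = 0.79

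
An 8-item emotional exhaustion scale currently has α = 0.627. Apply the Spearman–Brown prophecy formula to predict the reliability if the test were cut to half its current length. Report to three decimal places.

Length factor m = 1/2
α' = m·α / (1 − (1−m)·α)
   = 1/2 × 0.627 / (1 − (1 − 1/2) × 0.627)
   = 0.3135 / 0.6865 = 0.457

predicted reliability = 0.457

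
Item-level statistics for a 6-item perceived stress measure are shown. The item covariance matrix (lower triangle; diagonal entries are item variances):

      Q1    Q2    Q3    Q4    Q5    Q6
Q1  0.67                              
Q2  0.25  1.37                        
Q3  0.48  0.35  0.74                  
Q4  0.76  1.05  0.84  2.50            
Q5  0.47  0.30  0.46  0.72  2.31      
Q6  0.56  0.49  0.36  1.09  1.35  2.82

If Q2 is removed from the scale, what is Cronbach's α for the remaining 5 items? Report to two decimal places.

Remaining items: Q1, Q3, Q4, Q5, Q6 (k = 5).
Σσᵢ² = 0.67 + 0.74 + 2.50 + 2.31 + 2.82 = 9.04
σ²_total = 9.04 + 2 × 7.09 = 23.22
α (item deleted) = (5/4)·(1 − 9.04/23.22) = 0.76

Cronbach's α = 0.76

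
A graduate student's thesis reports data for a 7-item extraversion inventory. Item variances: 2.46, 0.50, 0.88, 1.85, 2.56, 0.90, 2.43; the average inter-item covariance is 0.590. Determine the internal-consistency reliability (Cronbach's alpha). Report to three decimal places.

α = 0.795

Σσᵢ² = 2.46 + 0.50 + 0.88 + 1.85 + 2.56 + 0.90 + 2.43 = 11.58
Sum of the 21 distinct covariances = 21 × 0.590 = 12.390
σ²_total = Σσᵢ² + 2·Σcov = 11.58 + 2 × 12.390 = 36.360
α = (7/6)·(1 − 11.58/36.360) = 0.795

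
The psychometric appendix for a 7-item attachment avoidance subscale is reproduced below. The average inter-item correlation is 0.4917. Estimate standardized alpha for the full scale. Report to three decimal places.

Standardized α = k·r̄ / (1 + (k−1)·r̄) = 7 × 0.4917 / (1 + 6 × 0.4917)
  = 3.4419 / 3.9502 = 0.871

α = 0.871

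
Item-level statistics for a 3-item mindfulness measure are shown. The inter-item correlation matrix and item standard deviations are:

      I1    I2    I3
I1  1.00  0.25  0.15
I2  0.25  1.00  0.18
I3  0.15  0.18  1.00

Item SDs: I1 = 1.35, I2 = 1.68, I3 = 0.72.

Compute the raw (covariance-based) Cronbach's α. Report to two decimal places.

α = 0.40

Σσ²ᵢ = 1.35² + 1.68² + 0.72² = 5.1633
Covariances σ_ij = r_ij · s_i · s_j:
  σ(I1,I2) = 0.25 × 1.35 × 1.68 = 0.5670
  σ(I1,I3) = 0.15 × 1.35 × 0.72 = 0.1458
  σ(I2,I3) = 0.18 × 1.68 × 0.72 = 0.2177
σ²_T = Σσ²ᵢ + 2·Σσ_ij = 5.1633 + 2 × 0.9305 = 7.0243
α = (3/2)·(1 − 5.1633/7.0243) = 0.40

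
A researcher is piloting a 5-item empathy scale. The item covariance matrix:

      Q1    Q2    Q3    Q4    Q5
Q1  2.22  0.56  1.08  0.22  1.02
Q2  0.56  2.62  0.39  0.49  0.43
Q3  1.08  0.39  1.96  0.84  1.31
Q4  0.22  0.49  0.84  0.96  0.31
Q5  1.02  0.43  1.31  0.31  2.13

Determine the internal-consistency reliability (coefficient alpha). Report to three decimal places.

Σσ²ᵢ = 2.22 + 2.62 + 1.96 + 0.96 + 2.13 = 9.89
Sum of off-diagonal covariances = 6.65
Var(T) = 9.89 + 2 × 6.65 = 23.19
α = (k/(k−1))·(1 − Σσ²ᵢ/Var(T)) = (5/4)·(1 − 9.89/23.19) = 0.717

coefficient alpha = 0.717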